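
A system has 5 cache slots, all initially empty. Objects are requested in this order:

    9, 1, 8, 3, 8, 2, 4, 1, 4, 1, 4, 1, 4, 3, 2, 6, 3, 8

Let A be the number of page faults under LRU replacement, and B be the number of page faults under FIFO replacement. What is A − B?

Under LRU: F F F F . F F . . . . . . . . F . F → 8 faults.
Under FIFO: F F F F . F F . . . . . . . . F . . → 7 faults.
A − B = 8 − 7 = 1.

1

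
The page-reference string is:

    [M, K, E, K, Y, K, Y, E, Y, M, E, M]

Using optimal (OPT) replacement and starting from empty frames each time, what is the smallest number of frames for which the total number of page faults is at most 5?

3

f=1: 12 faults
f=2: 6 faults
f=3: 5 faults
f=4: 4 faults
Smallest f with faults ≤ 5 is 3.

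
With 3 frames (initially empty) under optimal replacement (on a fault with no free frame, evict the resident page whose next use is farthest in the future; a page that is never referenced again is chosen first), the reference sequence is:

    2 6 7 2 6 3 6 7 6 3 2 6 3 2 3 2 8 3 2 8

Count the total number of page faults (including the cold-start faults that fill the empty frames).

2: fault, frames {2}
6: fault, frames {2,6}
7: fault, frames {2,6,7}
2: hit
6: hit
3: fault, evict 2, frames {6,7,3}
6: hit
7: hit
6: hit
3: hit
2: fault, evict 7, frames {6,3,2}
6: hit
3: hit
2: hit
3: hit
2: hit
8: fault, evict 6, frames {3,2,8}
3: hit
2: hit
8: hit
Page faults: 6.

6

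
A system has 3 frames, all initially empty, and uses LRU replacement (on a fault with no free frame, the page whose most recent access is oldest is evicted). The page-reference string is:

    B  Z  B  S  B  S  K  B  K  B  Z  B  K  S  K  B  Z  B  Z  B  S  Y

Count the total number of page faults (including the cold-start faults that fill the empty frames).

9

B -> fault, frames {B}
Z -> fault, frames {B,Z}
B -> hit
S -> fault, frames {Z,B,S}
B -> hit
S -> hit
K -> fault, evict Z, frames {B,S,K}
B -> hit
K -> hit
B -> hit
Z -> fault, evict S, frames {K,B,Z}
B -> hit
K -> hit
S -> fault, evict Z, frames {B,K,S}
K -> hit
B -> hit
Z -> fault, evict S, frames {K,B,Z}
B -> hit
Z -> hit
B -> hit
S -> fault, evict K, frames {Z,B,S}
Y -> fault, evict Z, frames {B,S,Y}
Page faults: 9.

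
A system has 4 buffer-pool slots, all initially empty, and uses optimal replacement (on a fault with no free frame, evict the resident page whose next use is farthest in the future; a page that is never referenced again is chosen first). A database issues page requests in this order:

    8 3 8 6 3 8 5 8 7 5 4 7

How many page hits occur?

6

8: miss, frames [8]
3: miss, frames [8, 3]
8: hit
6: miss, frames [8, 3, 6]
3: hit
8: hit
5: miss, frames [8, 3, 6, 5]
8: hit
7: miss, evict 6, frames [8, 3, 5, 7]
5: hit
4: miss, evict 5, frames [8, 3, 7, 4]
7: hit
Hits: 6.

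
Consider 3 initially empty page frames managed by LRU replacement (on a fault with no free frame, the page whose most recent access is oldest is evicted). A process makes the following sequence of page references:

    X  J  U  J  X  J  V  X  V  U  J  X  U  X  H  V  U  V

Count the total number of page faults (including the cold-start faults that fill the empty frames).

X: fault, frames {X}
J: fault, frames {X,J}
U: fault, frames {X,J,U}
J: hit
X: hit
J: hit
V: fault, evict U, frames {X,J,V}
X: hit
V: hit
U: fault, evict J, frames {X,V,U}
J: fault, evict X, frames {V,U,J}
X: fault, evict V, frames {U,J,X}
U: hit
X: hit
H: fault, evict J, frames {U,X,H}
V: fault, evict U, frames {X,H,V}
U: fault, evict X, frames {H,V,U}
V: hit
Page faults: 10.

10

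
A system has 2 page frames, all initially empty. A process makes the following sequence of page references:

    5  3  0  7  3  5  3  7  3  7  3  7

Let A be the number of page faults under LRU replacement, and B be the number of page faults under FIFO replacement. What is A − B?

-1

Under LRU: F F F F F F . F . . . . → 7 faults.
Under FIFO: F F F F F F . F F . . . → 8 faults.
A − B = 7 − 8 = -1.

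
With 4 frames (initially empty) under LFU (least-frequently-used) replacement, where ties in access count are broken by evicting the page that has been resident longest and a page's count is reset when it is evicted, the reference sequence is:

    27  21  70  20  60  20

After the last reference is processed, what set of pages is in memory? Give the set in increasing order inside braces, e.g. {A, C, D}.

{20, 21, 60, 70}

27 -> fault, frames {27}
21 -> fault, frames {27,21}
70 -> fault, frames {27,21,70}
20 -> fault, frames {27,21,70,20}
60 -> fault, evict 27, frames {21,70,20,60}
20 -> hit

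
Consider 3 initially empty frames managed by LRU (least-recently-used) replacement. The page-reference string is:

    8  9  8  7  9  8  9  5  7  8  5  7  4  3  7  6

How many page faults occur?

8 -> miss, frames [8]
9 -> miss, frames [8, 9]
8 -> hit
7 -> miss, frames [9, 8, 7]
9 -> hit
8 -> hit
9 -> hit
5 -> miss, evict 7, frames [8, 9, 5]
7 -> miss, evict 8, frames [9, 5, 7]
8 -> miss, evict 9, frames [5, 7, 8]
5 -> hit
7 -> hit
4 -> miss, evict 8, frames [5, 7, 4]
3 -> miss, evict 5, frames [7, 4, 3]
7 -> hit
6 -> miss, evict 4, frames [3, 7, 6]
Page faults: 9.

9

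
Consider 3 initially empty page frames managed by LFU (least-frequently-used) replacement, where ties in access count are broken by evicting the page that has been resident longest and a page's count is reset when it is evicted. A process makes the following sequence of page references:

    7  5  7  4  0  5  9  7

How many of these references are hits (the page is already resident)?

7 → fault, frames (7)
5 → fault, frames (7 5)
7 → hit
4 → fault, frames (7 5 4)
0 → fault, evict 5, frames (7 4 0)
5 → fault, evict 4, frames (7 0 5)
9 → fault, evict 0, frames (7 5 9)
7 → hit
Hits: 2.

2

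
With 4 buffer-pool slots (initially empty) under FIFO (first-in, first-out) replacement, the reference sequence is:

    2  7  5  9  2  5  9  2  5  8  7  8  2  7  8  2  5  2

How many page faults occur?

2 -> fault, frames (2)
7 -> fault, frames (2 7)
5 -> fault, frames (2 7 5)
9 -> fault, frames (2 7 5 9)
2 -> hit
5 -> hit
9 -> hit
2 -> hit
5 -> hit
8 -> fault, evict 2, frames (7 5 9 8)
7 -> hit
8 -> hit
2 -> fault, evict 7, frames (5 9 8 2)
7 -> fault, evict 5, frames (9 8 2 7)
8 -> hit
2 -> hit
5 -> fault, evict 9, frames (8 2 7 5)
2 -> hit
Page faults: 8.

8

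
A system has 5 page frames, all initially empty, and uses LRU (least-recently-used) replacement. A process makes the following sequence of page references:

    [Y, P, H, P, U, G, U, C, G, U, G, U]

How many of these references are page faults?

6

Y -> miss, frames [Y]
P -> miss, frames [Y, P]
H -> miss, frames [Y, P, H]
P -> hit
U -> miss, frames [Y, H, P, U]
G -> miss, frames [Y, H, P, U, G]
U -> hit
C -> miss, evict Y, frames [H, P, G, U, C]
G -> hit
U -> hit
G -> hit
U -> hit
Page faults: 6.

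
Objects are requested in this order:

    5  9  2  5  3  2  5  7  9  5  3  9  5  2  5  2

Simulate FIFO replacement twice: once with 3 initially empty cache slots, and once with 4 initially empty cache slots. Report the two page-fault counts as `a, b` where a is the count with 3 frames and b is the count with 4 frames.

3 frames: F F F . F . F F F . F . F F . . → 10 faults.
4 frames: F F F . F . . F . F . F . F . . → 8 faults.
8 < 10: adding a frame reduced faults, as is typical.

10, 8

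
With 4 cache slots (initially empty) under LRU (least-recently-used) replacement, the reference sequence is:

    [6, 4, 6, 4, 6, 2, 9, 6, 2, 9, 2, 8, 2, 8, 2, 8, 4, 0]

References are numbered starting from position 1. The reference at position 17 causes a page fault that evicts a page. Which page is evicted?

6

pos 1: 6: fault, frames (6)
pos 2: 4: fault, frames (6 4)
pos 3: 6: hit
pos 4: 4: hit
pos 5: 6: hit
pos 6: 2: fault, frames (4 6 2)
pos 7: 9: fault, frames (4 6 2 9)
pos 8: 6: hit
pos 9: 2: hit
pos 10: 9: hit
pos 11: 2: hit
pos 12: 8: fault, evict 4, frames (6 9 2 8)
pos 13: 2: hit
pos 14: 8: hit
pos 15: 2: hit
pos 16: 8: hit
pos 17: 4: fault, evict 6, frames (9 2 8 4)
At position 17, page 6 is evicted.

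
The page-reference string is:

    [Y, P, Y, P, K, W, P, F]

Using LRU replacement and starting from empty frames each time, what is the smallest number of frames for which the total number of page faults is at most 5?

f=1: 8 faults
f=2: 6 faults
f=3: 5 faults
f=4: 5 faults
f=5: 5 faults
Smallest f with faults ≤ 5 is 3.

3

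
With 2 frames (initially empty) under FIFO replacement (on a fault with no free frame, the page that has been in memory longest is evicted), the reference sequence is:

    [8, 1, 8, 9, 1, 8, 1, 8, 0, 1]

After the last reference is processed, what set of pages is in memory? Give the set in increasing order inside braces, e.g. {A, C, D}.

8 -> fault, frames {8}
1 -> fault, frames {8,1}
8 -> hit
9 -> fault, evict 8, frames {1,9}
1 -> hit
8 -> fault, evict 1, frames {9,8}
1 -> fault, evict 9, frames {8,1}
8 -> hit
0 -> fault, evict 8, frames {1,0}
1 -> hit

{0, 1}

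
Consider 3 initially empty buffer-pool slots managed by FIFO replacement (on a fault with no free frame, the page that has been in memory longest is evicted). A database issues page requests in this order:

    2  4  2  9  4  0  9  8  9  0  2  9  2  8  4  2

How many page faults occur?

8

2 → miss, frames {2}
4 → miss, frames {2,4}
2 → hit
9 → miss, frames {2,4,9}
4 → hit
0 → miss, evict 2, frames {4,9,0}
9 → hit
8 → miss, evict 4, frames {9,0,8}
9 → hit
0 → hit
2 → miss, evict 9, frames {0,8,2}
9 → miss, evict 0, frames {8,2,9}
2 → hit
8 → hit
4 → miss, evict 8, frames {2,9,4}
2 → hit
Page faults: 8.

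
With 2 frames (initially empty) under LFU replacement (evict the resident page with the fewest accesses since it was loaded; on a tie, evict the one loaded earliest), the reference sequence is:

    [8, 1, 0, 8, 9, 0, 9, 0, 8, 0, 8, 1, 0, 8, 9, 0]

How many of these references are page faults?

8: miss, frames [8]
1: miss, frames [8, 1]
0: miss, evict 8, frames [1, 0]
8: miss, evict 1, frames [0, 8]
9: miss, evict 0, frames [8, 9]
0: miss, evict 8, frames [9, 0]
9: hit
0: hit
8: miss, evict 9, frames [0, 8]
0: hit
8: hit
1: miss, evict 8, frames [0, 1]
0: hit
8: miss, evict 1, frames [0, 8]
9: miss, evict 8, frames [0, 9]
0: hit
Page faults: 10.

10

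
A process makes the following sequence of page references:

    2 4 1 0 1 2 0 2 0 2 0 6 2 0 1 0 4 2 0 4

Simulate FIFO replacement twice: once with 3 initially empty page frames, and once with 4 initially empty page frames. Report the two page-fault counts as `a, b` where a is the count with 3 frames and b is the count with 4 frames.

3 frames: F F F F . F . . . . . F . . F F F F . . → 10 faults.
4 frames: F F F F . . . . . . . F F . . . F . . . → 7 faults.
7 < 10: adding a frame reduced faults, as is typical.

10, 7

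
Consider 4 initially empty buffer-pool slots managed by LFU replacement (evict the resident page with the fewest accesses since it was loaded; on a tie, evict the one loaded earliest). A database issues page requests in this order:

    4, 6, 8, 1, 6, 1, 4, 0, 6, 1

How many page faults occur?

5

4 → miss, frames (4)
6 → miss, frames (4 6)
8 → miss, frames (4 6 8)
1 → miss, frames (4 6 8 1)
6 → hit
1 → hit
4 → hit
0 → miss, evict 8, frames (4 6 1 0)
6 → hit
1 → hit
Page faults: 5.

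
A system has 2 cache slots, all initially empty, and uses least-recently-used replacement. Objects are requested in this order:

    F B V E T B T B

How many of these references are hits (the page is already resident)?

F → fault, frames (F)
B → fault, frames (F B)
V → fault, evict F, frames (B V)
E → fault, evict B, frames (V E)
T → fault, evict V, frames (E T)
B → fault, evict E, frames (T B)
T → hit
B → hit
Hits: 2.

2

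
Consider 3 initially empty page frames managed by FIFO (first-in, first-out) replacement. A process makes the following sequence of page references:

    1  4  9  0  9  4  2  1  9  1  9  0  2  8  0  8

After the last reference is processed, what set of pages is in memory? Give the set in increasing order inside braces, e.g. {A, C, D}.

1 -> miss, frames {1}
4 -> miss, frames {1,4}
9 -> miss, frames {1,4,9}
0 -> miss, evict 1, frames {4,9,0}
9 -> hit
4 -> hit
2 -> miss, evict 4, frames {9,0,2}
1 -> miss, evict 9, frames {0,2,1}
9 -> miss, evict 0, frames {2,1,9}
1 -> hit
9 -> hit
0 -> miss, evict 2, frames {1,9,0}
2 -> miss, evict 1, frames {9,0,2}
8 -> miss, evict 9, frames {0,2,8}
0 -> hit
8 -> hit

{0, 2, 8}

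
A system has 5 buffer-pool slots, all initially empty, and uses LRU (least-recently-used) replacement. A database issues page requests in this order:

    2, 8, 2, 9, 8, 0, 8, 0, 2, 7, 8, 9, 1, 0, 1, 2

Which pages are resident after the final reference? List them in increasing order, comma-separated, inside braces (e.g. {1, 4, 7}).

{0, 1, 2, 8, 9}

2 → fault, frames (2)
8 → fault, frames (2 8)
2 → hit
9 → fault, frames (8 2 9)
8 → hit
0 → fault, frames (2 9 8 0)
8 → hit
0 → hit
2 → hit
7 → fault, frames (9 8 0 2 7)
8 → hit
9 → hit
1 → fault, evict 0, frames (2 7 8 9 1)
0 → fault, evict 2, frames (7 8 9 1 0)
1 → hit
2 → fault, evict 7, frames (8 9 0 1 2)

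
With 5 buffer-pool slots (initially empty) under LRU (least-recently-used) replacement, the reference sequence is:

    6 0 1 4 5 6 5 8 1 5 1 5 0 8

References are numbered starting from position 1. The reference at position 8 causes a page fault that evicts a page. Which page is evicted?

0

pos 1: 6: fault, frames {6}
pos 2: 0: fault, frames {6,0}
pos 3: 1: fault, frames {6,0,1}
pos 4: 4: fault, frames {6,0,1,4}
pos 5: 5: fault, frames {6,0,1,4,5}
pos 6: 6: hit
pos 7: 5: hit
pos 8: 8: fault, evict 0, frames {1,4,6,5,8}
At position 8, page 0 is evicted.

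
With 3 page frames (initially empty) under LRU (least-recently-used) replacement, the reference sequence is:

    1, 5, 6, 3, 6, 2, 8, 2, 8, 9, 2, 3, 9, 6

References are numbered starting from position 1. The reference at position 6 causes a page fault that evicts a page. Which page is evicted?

pos 1: 1: fault, frames [1]
pos 2: 5: fault, frames [1, 5]
pos 3: 6: fault, frames [1, 5, 6]
pos 4: 3: fault, evict 1, frames [5, 6, 3]
pos 5: 6: hit
pos 6: 2: fault, evict 5, frames [3, 6, 2]
At position 6, page 5 is evicted.

5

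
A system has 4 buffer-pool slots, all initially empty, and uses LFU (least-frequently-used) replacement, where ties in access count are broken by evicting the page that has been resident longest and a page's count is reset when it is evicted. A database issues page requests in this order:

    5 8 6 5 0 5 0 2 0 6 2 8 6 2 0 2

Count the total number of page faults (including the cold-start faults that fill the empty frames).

5: miss, frames {5}
8: miss, frames {5,8}
6: miss, frames {5,8,6}
5: hit
0: miss, frames {5,8,6,0}
5: hit
0: hit
2: miss, evict 8, frames {5,6,0,2}
0: hit
6: hit
2: hit
8: miss, evict 6, frames {5,0,2,8}
6: miss, evict 8, frames {5,0,2,6}
2: hit
0: hit
2: hit
Page faults: 7.

7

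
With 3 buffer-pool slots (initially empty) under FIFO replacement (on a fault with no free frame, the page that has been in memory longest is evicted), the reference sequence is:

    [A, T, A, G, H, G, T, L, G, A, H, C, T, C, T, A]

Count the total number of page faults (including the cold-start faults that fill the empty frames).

A → miss, frames {A}
T → miss, frames {A,T}
A → hit
G → miss, frames {A,T,G}
H → miss, evict A, frames {T,G,H}
G → hit
T → hit
L → miss, evict T, frames {G,H,L}
G → hit
A → miss, evict G, frames {H,L,A}
H → hit
C → miss, evict H, frames {L,A,C}
T → miss, evict L, frames {A,C,T}
C → hit
T → hit
A → hit
Page faults: 8.

8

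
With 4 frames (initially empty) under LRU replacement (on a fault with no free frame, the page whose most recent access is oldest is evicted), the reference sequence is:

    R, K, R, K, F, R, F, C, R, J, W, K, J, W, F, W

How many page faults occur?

8

R → fault, frames [R]
K → fault, frames [R, K]
R → hit
K → hit
F → fault, frames [R, K, F]
R → hit
F → hit
C → fault, frames [K, R, F, C]
R → hit
J → fault, evict K, frames [F, C, R, J]
W → fault, evict F, frames [C, R, J, W]
K → fault, evict C, frames [R, J, W, K]
J → hit
W → hit
F → fault, evict R, frames [K, J, W, F]
W → hit
Page faults: 8.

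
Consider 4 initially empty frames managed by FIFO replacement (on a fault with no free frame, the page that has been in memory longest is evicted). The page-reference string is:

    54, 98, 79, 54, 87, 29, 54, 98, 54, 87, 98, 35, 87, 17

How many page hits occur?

4

54: miss, frames (54)
98: miss, frames (54 98)
79: miss, frames (54 98 79)
54: hit
87: miss, frames (54 98 79 87)
29: miss, evict 54, frames (98 79 87 29)
54: miss, evict 98, frames (79 87 29 54)
98: miss, evict 79, frames (87 29 54 98)
54: hit
87: hit
98: hit
35: miss, evict 87, frames (29 54 98 35)
87: miss, evict 29, frames (54 98 35 87)
17: miss, evict 54, frames (98 35 87 17)
Hits: 4.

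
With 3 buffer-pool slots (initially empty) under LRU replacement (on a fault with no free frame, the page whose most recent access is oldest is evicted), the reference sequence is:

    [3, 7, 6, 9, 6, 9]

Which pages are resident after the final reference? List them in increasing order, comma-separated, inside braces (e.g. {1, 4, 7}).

3 -> fault, frames {3}
7 -> fault, frames {3,7}
6 -> fault, frames {3,7,6}
9 -> fault, evict 3, frames {7,6,9}
6 -> hit
9 -> hit

{6, 7, 9}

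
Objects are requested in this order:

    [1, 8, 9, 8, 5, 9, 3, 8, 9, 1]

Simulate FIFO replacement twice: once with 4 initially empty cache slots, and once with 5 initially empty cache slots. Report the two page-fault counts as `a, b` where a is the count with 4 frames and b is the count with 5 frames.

4 frames: F F F . F . F . . F → 6 faults.
5 frames: F F F . F . F . . . → 5 faults.
5 < 6: adding a frame reduced faults, as is typical.

6, 5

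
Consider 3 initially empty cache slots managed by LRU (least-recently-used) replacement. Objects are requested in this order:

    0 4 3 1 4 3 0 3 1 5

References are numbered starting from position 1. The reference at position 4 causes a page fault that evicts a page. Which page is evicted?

pos 1: 0: miss, frames (0)
pos 2: 4: miss, frames (0 4)
pos 3: 3: miss, frames (0 4 3)
pos 4: 1: miss, evict 0, frames (4 3 1)
At position 4, page 0 is evicted.

0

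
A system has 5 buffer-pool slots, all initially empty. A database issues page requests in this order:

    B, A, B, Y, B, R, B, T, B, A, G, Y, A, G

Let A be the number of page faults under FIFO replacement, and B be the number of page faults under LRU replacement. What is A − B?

Under FIFO: F F . F . F . F . . F . . . → 6 faults.
Under LRU: F F . F . F . F . . F F . . → 7 faults.
A − B = 6 − 7 = -1.

-1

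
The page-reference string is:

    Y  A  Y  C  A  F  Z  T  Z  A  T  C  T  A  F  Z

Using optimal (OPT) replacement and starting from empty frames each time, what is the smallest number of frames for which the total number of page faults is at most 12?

2

f=1: 16 faults
f=2: 11 faults
f=3: 9 faults
f=4: 7 faults
f=5: 6 faults
f=6: 6 faults
Smallest f with faults ≤ 12 is 2.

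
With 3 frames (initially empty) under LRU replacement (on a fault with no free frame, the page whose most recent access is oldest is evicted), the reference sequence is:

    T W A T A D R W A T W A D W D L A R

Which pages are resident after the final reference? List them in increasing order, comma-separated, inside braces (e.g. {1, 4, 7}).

{A, L, R}

T: miss, frames [T]
W: miss, frames [T, W]
A: miss, frames [T, W, A]
T: hit
A: hit
D: miss, evict W, frames [T, A, D]
R: miss, evict T, frames [A, D, R]
W: miss, evict A, frames [D, R, W]
A: miss, evict D, frames [R, W, A]
T: miss, evict R, frames [W, A, T]
W: hit
A: hit
D: miss, evict T, frames [W, A, D]
W: hit
D: hit
L: miss, evict A, frames [W, D, L]
A: miss, evict W, frames [D, L, A]
R: miss, evict D, frames [L, A, R]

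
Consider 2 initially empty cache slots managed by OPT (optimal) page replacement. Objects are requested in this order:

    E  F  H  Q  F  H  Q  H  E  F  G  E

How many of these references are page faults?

8

E: fault, frames [E]
F: fault, frames [E, F]
H: fault, evict E, frames [F, H]
Q: fault, evict H, frames [F, Q]
F: hit
H: fault, evict F, frames [Q, H]
Q: hit
H: hit
E: fault, evict H, frames [Q, E]
F: fault, evict Q, frames [E, F]
G: fault, evict F, frames [E, G]
E: hit
Page faults: 8.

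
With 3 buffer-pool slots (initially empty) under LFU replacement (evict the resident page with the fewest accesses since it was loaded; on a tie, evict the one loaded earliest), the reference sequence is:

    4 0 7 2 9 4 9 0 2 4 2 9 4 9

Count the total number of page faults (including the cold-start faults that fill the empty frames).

4 → fault, frames {4}
0 → fault, frames {4,0}
7 → fault, frames {4,0,7}
2 → fault, evict 4, frames {0,7,2}
9 → fault, evict 0, frames {7,2,9}
4 → fault, evict 7, frames {2,9,4}
9 → hit
0 → fault, evict 2, frames {9,4,0}
2 → fault, evict 4, frames {9,0,2}
4 → fault, evict 0, frames {9,2,4}
2 → hit
9 → hit
4 → hit
9 → hit
Page faults: 9.

9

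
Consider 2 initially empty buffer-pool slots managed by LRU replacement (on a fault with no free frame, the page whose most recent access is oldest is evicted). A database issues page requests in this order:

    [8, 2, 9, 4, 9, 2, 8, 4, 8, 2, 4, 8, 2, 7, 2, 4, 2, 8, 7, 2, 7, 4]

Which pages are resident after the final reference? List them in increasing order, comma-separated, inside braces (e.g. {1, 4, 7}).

{4, 7}

8: miss, frames [8]
2: miss, frames [8, 2]
9: miss, evict 8, frames [2, 9]
4: miss, evict 2, frames [9, 4]
9: hit
2: miss, evict 4, frames [9, 2]
8: miss, evict 9, frames [2, 8]
4: miss, evict 2, frames [8, 4]
8: hit
2: miss, evict 4, frames [8, 2]
4: miss, evict 8, frames [2, 4]
8: miss, evict 2, frames [4, 8]
2: miss, evict 4, frames [8, 2]
7: miss, evict 8, frames [2, 7]
2: hit
4: miss, evict 7, frames [2, 4]
2: hit
8: miss, evict 4, frames [2, 8]
7: miss, evict 2, frames [8, 7]
2: miss, evict 8, frames [7, 2]
7: hit
4: miss, evict 2, frames [7, 4]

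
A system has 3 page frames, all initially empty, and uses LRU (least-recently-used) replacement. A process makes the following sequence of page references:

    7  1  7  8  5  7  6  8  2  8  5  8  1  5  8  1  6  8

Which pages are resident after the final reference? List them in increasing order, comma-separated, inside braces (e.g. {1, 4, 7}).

{1, 6, 8}

7: miss, frames (7)
1: miss, frames (7 1)
7: hit
8: miss, frames (1 7 8)
5: miss, evict 1, frames (7 8 5)
7: hit
6: miss, evict 8, frames (5 7 6)
8: miss, evict 5, frames (7 6 8)
2: miss, evict 7, frames (6 8 2)
8: hit
5: miss, evict 6, frames (2 8 5)
8: hit
1: miss, evict 2, frames (5 8 1)
5: hit
8: hit
1: hit
6: miss, evict 5, frames (8 1 6)
8: hit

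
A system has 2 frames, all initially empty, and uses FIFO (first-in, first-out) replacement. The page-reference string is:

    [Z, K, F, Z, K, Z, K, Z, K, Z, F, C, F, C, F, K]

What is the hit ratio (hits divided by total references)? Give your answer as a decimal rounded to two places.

0.50

Z → miss, frames (Z)
K → miss, frames (Z K)
F → miss, evict Z, frames (K F)
Z → miss, evict K, frames (F Z)
K → miss, evict F, frames (Z K)
Z → hit
K → hit
Z → hit
K → hit
Z → hit
F → miss, evict Z, frames (K F)
C → miss, evict K, frames (F C)
F → hit
C → hit
F → hit
K → miss, evict F, frames (C K)
Hits: 8 of 16 references → 8/16 = 0.5000.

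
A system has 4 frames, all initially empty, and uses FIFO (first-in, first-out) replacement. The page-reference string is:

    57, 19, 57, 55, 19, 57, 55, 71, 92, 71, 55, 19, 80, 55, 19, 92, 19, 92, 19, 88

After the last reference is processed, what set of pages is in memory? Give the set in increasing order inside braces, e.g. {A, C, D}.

57 → miss, frames (57)
19 → miss, frames (57 19)
57 → hit
55 → miss, frames (57 19 55)
19 → hit
57 → hit
55 → hit
71 → miss, frames (57 19 55 71)
92 → miss, evict 57, frames (19 55 71 92)
71 → hit
55 → hit
19 → hit
80 → miss, evict 19, frames (55 71 92 80)
55 → hit
19 → miss, evict 55, frames (71 92 80 19)
92 → hit
19 → hit
92 → hit
19 → hit
88 → miss, evict 71, frames (92 80 19 88)

{19, 80, 88, 92}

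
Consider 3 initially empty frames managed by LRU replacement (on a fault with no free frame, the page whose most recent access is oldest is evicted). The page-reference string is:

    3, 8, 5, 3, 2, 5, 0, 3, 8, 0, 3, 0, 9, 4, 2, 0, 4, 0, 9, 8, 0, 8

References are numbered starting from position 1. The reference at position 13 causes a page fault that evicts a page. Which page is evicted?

8

pos 1: 3: miss, frames (3)
pos 2: 8: miss, frames (3 8)
pos 3: 5: miss, frames (3 8 5)
pos 4: 3: hit
pos 5: 2: miss, evict 8, frames (5 3 2)
pos 6: 5: hit
pos 7: 0: miss, evict 3, frames (2 5 0)
pos 8: 3: miss, evict 2, frames (5 0 3)
pos 9: 8: miss, evict 5, frames (0 3 8)
pos 10: 0: hit
pos 11: 3: hit
pos 12: 0: hit
pos 13: 9: miss, evict 8, frames (3 0 9)
At position 13, page 8 is evicted.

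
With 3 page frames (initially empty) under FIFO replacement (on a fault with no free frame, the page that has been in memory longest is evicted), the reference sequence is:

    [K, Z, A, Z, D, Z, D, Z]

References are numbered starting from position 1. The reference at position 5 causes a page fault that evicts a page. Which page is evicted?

pos 1: K → fault, frames (K)
pos 2: Z → fault, frames (K Z)
pos 3: A → fault, frames (K Z A)
pos 4: Z → hit
pos 5: D → fault, evict K, frames (Z A D)
At position 5, page K is evicted.

K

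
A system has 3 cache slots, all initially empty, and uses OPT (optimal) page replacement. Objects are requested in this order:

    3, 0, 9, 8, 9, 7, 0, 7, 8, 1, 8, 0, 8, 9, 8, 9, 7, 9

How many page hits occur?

3 → fault, frames (3)
0 → fault, frames (3 0)
9 → fault, frames (3 0 9)
8 → fault, evict 3, frames (0 9 8)
9 → hit
7 → fault, evict 9, frames (0 8 7)
0 → hit
7 → hit
8 → hit
1 → fault, evict 7, frames (0 8 1)
8 → hit
0 → hit
8 → hit
9 → fault, evict 1, frames (0 8 9)
8 → hit
9 → hit
7 → fault, evict 8, frames (0 9 7)
9 → hit
Hits: 10.

10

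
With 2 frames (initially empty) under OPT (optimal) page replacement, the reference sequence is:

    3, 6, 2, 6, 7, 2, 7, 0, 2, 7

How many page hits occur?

4

3 -> miss, frames (3)
6 -> miss, frames (3 6)
2 -> miss, evict 3, frames (6 2)
6 -> hit
7 -> miss, evict 6, frames (2 7)
2 -> hit
7 -> hit
0 -> miss, evict 7, frames (2 0)
2 -> hit
7 -> miss, evict 0, frames (2 7)
Hits: 4.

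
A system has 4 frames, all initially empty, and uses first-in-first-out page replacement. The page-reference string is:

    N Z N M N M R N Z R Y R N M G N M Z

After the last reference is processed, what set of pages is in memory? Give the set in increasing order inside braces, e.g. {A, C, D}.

N: miss, frames [N]
Z: miss, frames [N, Z]
N: hit
M: miss, frames [N, Z, M]
N: hit
M: hit
R: miss, frames [N, Z, M, R]
N: hit
Z: hit
R: hit
Y: miss, evict N, frames [Z, M, R, Y]
R: hit
N: miss, evict Z, frames [M, R, Y, N]
M: hit
G: miss, evict M, frames [R, Y, N, G]
N: hit
M: miss, evict R, frames [Y, N, G, M]
Z: miss, evict Y, frames [N, G, M, Z]

{G, M, N, Z}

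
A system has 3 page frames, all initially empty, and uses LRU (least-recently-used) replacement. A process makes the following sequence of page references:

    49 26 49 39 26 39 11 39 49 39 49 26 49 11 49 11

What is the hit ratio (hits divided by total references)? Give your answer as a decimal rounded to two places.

49: miss, frames {49}
26: miss, frames {49,26}
49: hit
39: miss, frames {26,49,39}
26: hit
39: hit
11: miss, evict 49, frames {26,39,11}
39: hit
49: miss, evict 26, frames {11,39,49}
39: hit
49: hit
26: miss, evict 11, frames {39,49,26}
49: hit
11: miss, evict 39, frames {26,49,11}
49: hit
11: hit
Hits: 9 of 16 references → 9/16 = 0.5625.

0.56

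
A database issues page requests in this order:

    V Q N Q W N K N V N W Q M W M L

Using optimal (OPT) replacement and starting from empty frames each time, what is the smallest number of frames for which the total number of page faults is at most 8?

4

f=1: 16 faults
f=2: 10 faults
f=3: 9 faults
f=4: 8 faults
f=5: 7 faults
f=6: 7 faults
f=7: 7 faults
Smallest f with faults ≤ 8 is 4.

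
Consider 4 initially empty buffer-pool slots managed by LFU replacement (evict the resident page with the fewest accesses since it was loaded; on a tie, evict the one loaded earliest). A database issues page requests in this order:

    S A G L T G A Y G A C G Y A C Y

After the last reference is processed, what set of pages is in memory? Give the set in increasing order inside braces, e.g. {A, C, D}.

{A, C, G, Y}

S: fault, frames (S)
A: fault, frames (S A)
G: fault, frames (S A G)
L: fault, frames (S A G L)
T: fault, evict S, frames (A G L T)
G: hit
A: hit
Y: fault, evict L, frames (A G T Y)
G: hit
A: hit
C: fault, evict T, frames (A G Y C)
G: hit
Y: hit
A: hit
C: hit
Y: hit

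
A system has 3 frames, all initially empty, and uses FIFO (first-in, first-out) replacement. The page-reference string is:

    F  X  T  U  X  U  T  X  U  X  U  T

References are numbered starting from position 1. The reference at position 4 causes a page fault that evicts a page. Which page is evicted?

F

pos 1: F -> miss, frames (F)
pos 2: X -> miss, frames (F X)
pos 3: T -> miss, frames (F X T)
pos 4: U -> miss, evict F, frames (X T U)
At position 4, page F is evicted.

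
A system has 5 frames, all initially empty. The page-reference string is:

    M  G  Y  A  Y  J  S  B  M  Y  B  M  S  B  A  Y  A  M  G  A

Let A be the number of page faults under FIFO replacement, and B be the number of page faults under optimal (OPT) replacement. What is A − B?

3

Under FIFO: F F F F . F F F F F . . . . F . . . F . → 11 faults.
Under OPT: F F F F . F F F . . . . . . . . . . F . → 8 faults.
A − B = 11 − 8 = 3.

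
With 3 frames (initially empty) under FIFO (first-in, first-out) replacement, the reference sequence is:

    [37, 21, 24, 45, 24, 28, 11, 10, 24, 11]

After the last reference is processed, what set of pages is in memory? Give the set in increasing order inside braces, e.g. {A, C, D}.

37 -> miss, frames {37}
21 -> miss, frames {37,21}
24 -> miss, frames {37,21,24}
45 -> miss, evict 37, frames {21,24,45}
24 -> hit
28 -> miss, evict 21, frames {24,45,28}
11 -> miss, evict 24, frames {45,28,11}
10 -> miss, evict 45, frames {28,11,10}
24 -> miss, evict 28, frames {11,10,24}
11 -> hit

{10, 11, 24}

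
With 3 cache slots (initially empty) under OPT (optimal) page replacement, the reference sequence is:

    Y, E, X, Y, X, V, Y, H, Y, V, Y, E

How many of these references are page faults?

Y → miss, frames (Y)
E → miss, frames (Y E)
X → miss, frames (Y E X)
Y → hit
X → hit
V → miss, evict X, frames (Y E V)
Y → hit
H → miss, evict E, frames (Y V H)
Y → hit
V → hit
Y → hit
E → miss, evict H, frames (Y V E)
Page faults: 6.

6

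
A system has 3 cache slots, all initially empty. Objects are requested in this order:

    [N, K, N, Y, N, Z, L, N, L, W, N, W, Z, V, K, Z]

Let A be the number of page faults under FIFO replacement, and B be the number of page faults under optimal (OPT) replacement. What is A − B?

Under FIFO: F F . F . F F F . F . . F F F . → 10 faults.
Under OPT: F F . F . F F . . F . . . F F . → 8 faults.
A − B = 10 − 8 = 2.

2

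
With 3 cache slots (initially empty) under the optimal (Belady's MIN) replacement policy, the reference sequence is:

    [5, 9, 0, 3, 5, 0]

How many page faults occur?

4

5 → miss, frames {5}
9 → miss, frames {5,9}
0 → miss, frames {5,9,0}
3 → miss, evict 9, frames {5,0,3}
5 → hit
0 → hit
Page faults: 4.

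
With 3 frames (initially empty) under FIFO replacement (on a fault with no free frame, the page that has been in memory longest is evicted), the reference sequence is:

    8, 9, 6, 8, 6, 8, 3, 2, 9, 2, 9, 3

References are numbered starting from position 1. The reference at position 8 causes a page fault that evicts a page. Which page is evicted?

9

pos 1: 8 → fault, frames [8]
pos 2: 9 → fault, frames [8, 9]
pos 3: 6 → fault, frames [8, 9, 6]
pos 4: 8 → hit
pos 5: 6 → hit
pos 6: 8 → hit
pos 7: 3 → fault, evict 8, frames [9, 6, 3]
pos 8: 2 → fault, evict 9, frames [6, 3, 2]
At position 8, page 9 is evicted.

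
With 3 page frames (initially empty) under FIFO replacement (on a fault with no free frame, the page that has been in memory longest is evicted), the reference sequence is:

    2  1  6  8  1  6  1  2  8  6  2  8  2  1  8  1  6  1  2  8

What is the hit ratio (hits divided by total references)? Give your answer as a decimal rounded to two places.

2: fault, frames (2)
1: fault, frames (2 1)
6: fault, frames (2 1 6)
8: fault, evict 2, frames (1 6 8)
1: hit
6: hit
1: hit
2: fault, evict 1, frames (6 8 2)
8: hit
6: hit
2: hit
8: hit
2: hit
1: fault, evict 6, frames (8 2 1)
8: hit
1: hit
6: fault, evict 8, frames (2 1 6)
1: hit
2: hit
8: fault, evict 2, frames (1 6 8)
Hits: 12 of 20 references → 12/20 = 0.6000.

0.60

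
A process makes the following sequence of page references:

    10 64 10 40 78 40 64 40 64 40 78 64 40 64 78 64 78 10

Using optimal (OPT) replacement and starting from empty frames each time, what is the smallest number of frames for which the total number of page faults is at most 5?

f=1: 18 faults
f=2: 9 faults
f=3: 5 faults
f=4: 4 faults
Smallest f with faults ≤ 5 is 3.

3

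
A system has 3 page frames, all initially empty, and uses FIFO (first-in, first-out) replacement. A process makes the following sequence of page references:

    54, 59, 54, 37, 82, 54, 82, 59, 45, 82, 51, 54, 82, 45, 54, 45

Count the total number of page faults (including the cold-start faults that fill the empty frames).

11

54: miss, frames [54]
59: miss, frames [54, 59]
54: hit
37: miss, frames [54, 59, 37]
82: miss, evict 54, frames [59, 37, 82]
54: miss, evict 59, frames [37, 82, 54]
82: hit
59: miss, evict 37, frames [82, 54, 59]
45: miss, evict 82, frames [54, 59, 45]
82: miss, evict 54, frames [59, 45, 82]
51: miss, evict 59, frames [45, 82, 51]
54: miss, evict 45, frames [82, 51, 54]
82: hit
45: miss, evict 82, frames [51, 54, 45]
54: hit
45: hit
Page faults: 11.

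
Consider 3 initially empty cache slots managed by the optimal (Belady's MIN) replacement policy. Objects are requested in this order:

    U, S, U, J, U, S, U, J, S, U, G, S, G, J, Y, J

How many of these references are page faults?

5

U: miss, frames (U)
S: miss, frames (U S)
U: hit
J: miss, frames (U S J)
U: hit
S: hit
U: hit
J: hit
S: hit
U: hit
G: miss, evict U, frames (S J G)
S: hit
G: hit
J: hit
Y: miss, evict G, frames (S J Y)
J: hit
Page faults: 5.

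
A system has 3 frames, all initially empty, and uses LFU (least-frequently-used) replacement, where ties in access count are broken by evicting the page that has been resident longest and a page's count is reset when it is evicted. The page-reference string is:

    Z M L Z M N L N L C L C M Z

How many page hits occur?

Z → fault, frames {Z}
M → fault, frames {Z,M}
L → fault, frames {Z,M,L}
Z → hit
M → hit
N → fault, evict L, frames {Z,M,N}
L → fault, evict N, frames {Z,M,L}
N → fault, evict L, frames {Z,M,N}
L → fault, evict N, frames {Z,M,L}
C → fault, evict L, frames {Z,M,C}
L → fault, evict C, frames {Z,M,L}
C → fault, evict L, frames {Z,M,C}
M → hit
Z → hit
Hits: 4.

4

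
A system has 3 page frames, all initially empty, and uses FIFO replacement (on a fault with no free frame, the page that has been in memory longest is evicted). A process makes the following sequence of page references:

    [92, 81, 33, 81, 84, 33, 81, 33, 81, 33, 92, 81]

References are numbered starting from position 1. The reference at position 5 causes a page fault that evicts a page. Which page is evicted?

92

pos 1: 92 -> miss, frames (92)
pos 2: 81 -> miss, frames (92 81)
pos 3: 33 -> miss, frames (92 81 33)
pos 4: 81 -> hit
pos 5: 84 -> miss, evict 92, frames (81 33 84)
At position 5, page 92 is evicted.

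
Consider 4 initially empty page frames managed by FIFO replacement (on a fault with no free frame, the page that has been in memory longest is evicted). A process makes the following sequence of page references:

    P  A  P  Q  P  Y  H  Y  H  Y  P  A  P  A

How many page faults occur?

P → fault, frames [P]
A → fault, frames [P, A]
P → hit
Q → fault, frames [P, A, Q]
P → hit
Y → fault, frames [P, A, Q, Y]
H → fault, evict P, frames [A, Q, Y, H]
Y → hit
H → hit
Y → hit
P → fault, evict A, frames [Q, Y, H, P]
A → fault, evict Q, frames [Y, H, P, A]
P → hit
A → hit
Page faults: 7.

7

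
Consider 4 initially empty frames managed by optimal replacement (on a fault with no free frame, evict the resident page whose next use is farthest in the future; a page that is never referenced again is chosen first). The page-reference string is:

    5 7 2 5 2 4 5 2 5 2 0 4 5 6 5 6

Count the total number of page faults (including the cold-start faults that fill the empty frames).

6

5 -> miss, frames [5]
7 -> miss, frames [5, 7]
2 -> miss, frames [5, 7, 2]
5 -> hit
2 -> hit
4 -> miss, frames [5, 7, 2, 4]
5 -> hit
2 -> hit
5 -> hit
2 -> hit
0 -> miss, evict 2, frames [5, 7, 4, 0]
4 -> hit
5 -> hit
6 -> miss, evict 0, frames [5, 7, 4, 6]
5 -> hit
6 -> hit
Page faults: 6.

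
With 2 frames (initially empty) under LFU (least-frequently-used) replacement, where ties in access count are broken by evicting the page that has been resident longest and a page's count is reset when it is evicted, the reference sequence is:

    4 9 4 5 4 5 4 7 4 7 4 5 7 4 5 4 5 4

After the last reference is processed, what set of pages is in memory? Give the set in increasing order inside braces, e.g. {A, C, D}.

4: fault, frames (4)
9: fault, frames (4 9)
4: hit
5: fault, evict 9, frames (4 5)
4: hit
5: hit
4: hit
7: fault, evict 5, frames (4 7)
4: hit
7: hit
4: hit
5: fault, evict 7, frames (4 5)
7: fault, evict 5, frames (4 7)
4: hit
5: fault, evict 7, frames (4 5)
4: hit
5: hit
4: hit

{4, 5}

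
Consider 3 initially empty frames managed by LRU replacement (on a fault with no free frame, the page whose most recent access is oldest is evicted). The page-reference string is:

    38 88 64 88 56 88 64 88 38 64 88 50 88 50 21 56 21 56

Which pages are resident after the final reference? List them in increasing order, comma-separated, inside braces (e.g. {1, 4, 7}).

38: fault, frames [38]
88: fault, frames [38, 88]
64: fault, frames [38, 88, 64]
88: hit
56: fault, evict 38, frames [64, 88, 56]
88: hit
64: hit
88: hit
38: fault, evict 56, frames [64, 88, 38]
64: hit
88: hit
50: fault, evict 38, frames [64, 88, 50]
88: hit
50: hit
21: fault, evict 64, frames [88, 50, 21]
56: fault, evict 88, frames [50, 21, 56]
21: hit
56: hit

{21, 50, 56}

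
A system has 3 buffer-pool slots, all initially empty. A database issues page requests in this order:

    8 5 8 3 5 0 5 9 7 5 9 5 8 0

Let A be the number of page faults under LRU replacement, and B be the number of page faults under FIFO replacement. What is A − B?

-1

Under LRU: F F . F . F . F F . . . F F → 8 faults.
Under FIFO: F F . F . F . F F F . . F F → 9 faults.
A − B = 8 − 9 = -1.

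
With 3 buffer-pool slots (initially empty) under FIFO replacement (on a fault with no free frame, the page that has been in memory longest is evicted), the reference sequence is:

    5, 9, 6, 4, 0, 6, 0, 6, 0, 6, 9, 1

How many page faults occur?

7

5 -> miss, frames {5}
9 -> miss, frames {5,9}
6 -> miss, frames {5,9,6}
4 -> miss, evict 5, frames {9,6,4}
0 -> miss, evict 9, frames {6,4,0}
6 -> hit
0 -> hit
6 -> hit
0 -> hit
6 -> hit
9 -> miss, evict 6, frames {4,0,9}
1 -> miss, evict 4, frames {0,9,1}
Page faults: 7.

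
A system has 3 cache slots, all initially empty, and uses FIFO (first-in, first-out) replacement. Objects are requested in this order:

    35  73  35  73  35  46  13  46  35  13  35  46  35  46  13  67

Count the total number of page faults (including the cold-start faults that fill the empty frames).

35 -> fault, frames {35}
73 -> fault, frames {35,73}
35 -> hit
73 -> hit
35 -> hit
46 -> fault, frames {35,73,46}
13 -> fault, evict 35, frames {73,46,13}
46 -> hit
35 -> fault, evict 73, frames {46,13,35}
13 -> hit
35 -> hit
46 -> hit
35 -> hit
46 -> hit
13 -> hit
67 -> fault, evict 46, frames {13,35,67}
Page faults: 6.

6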